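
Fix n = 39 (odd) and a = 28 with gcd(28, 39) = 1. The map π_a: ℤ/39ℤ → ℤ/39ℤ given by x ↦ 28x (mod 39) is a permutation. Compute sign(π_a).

-1

Trace 10: π^k(10) = [10, 7, 1, 28, 4, 34, 16] for k=0..6.
π_28 has 6 disjoint cycles with lengths [12, 12, 12, 1, 1, 1] on {0,…,38}.
Σ(ℓ_i−1) = 39−6 = 33; sign = (−1)^33 = -1.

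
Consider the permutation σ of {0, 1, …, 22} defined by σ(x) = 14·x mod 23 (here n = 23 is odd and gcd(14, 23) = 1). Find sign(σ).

-1

Trace 16: π^k(16) = [16, 17, 8, 20, 4, 10, 2] for k=0..6.
Decompose π into cycles: lengths [22, 1] (2 cycles, including the fixed point 0).
2 cycles on 23: each ℓ→(−1)^(ℓ−1), product (−1)^21 = -1.
Via Zolotarev, sign(π_{14}) = (14|23) = -1.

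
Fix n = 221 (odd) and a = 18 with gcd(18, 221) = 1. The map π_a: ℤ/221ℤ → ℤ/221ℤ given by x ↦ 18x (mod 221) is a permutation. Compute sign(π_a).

Start at x=86: 86 → 1 → 18 → 103 → 86 (one orbit).
Decompose π into cycles: lengths [4, 4, 4, 4, 4, 4, 4, 4, 4, 4, 4, 4, 4, 4, 4, 4, 4, 4, 4, 4, 4, 4, 4, 4, 4, 4, 4, 4, 4, 4, 4, 4, 4, 4, 4, 4, 4, 4, 4, 4, 4, 4, 4, 4, 4, 4, 4, 4, 4, 4, 4, 1, 1, 1, 1, 1, 1, 1, 1, 1, 1, 1, 1, 1, 1, 1, 1, 1] (68 cycles, including the fixed point 0).
68 cycles on 221: each ℓ→(−1)^(ℓ−1), product (−1)^153 = -1.

-1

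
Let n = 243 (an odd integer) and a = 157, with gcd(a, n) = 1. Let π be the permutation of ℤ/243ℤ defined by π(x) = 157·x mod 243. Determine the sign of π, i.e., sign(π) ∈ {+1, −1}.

Trace 4: π^k(4) = [4, 142, 181, 229, 232, 217, 49] for k=0..6.
Decompose π into cycles: lengths [81, 81, 27, 27, 9, 9, 3, 3, 1, 1, 1] (11 cycles, including the fixed point 0).
With 11 cycles on 243 points, sign = (−1)^{243−11} = +1.
Zolotarev: (157|243) = +1, matching the cycle-count sign.

+1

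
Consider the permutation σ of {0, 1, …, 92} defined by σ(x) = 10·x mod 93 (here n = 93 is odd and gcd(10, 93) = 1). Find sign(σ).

Trace 4: π^k(4) = [4, 40, 28, 1, 10, 7, 70] for k=0..6.
Cycle type of π: 15×6 + 1×3; total 9 cycles.
9 cycles on 93: each ℓ→(−1)^(ℓ−1), product (−1)^84 = +1.
The Jacobi symbol (10|93) = +1 (Zolotarev) agrees.

+1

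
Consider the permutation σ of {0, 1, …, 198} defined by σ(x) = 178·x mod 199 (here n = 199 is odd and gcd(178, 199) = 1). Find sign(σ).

Trace 1: π^k(1) = [1, 178, 43, 92, 58, 175, 106] for k=0..6.
23 cycles of lengths [9, 9, 9, 9, 9, 9, 9, 9, 9, 9, 9, 9, 9, 9, 9, 9, 9, 9, 9, 9, 9, 9, 1].
199 − 23 = 176 transpositions; sign(π) = (−1)^176 = +1.

+1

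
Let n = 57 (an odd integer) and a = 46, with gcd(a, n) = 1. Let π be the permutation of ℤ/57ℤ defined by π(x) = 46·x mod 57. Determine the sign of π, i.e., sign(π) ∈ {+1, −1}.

Trace 7: π^k(7) = [7, 37, 49, 31, 1, 46] for k=0..5.
π_46 has 12 disjoint cycles with lengths [6, 6, 6, 6, 6, 6, 6, 6, 6, 1, 1, 1] on {0,…,56}.
With 12 cycles on 57 points, sign = (−1)^{57−12} = -1.
Zolotarev: (46|57) = -1, matching the cycle-count sign.

-1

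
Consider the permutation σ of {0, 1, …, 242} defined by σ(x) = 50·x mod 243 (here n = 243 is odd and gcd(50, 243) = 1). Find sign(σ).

Trace 89: π^k(89) = [89, 76, 155, 217, 158, 124, 125] for k=0..6.
π_50 has 6 disjoint cycles with lengths [162, 54, 18, 6, 2, 1] on {0,…,242}.
243 − 6 = 237 transpositions; sign(π) = (−1)^237 = -1.
(50|243)_J = -1 (Zolotarev's lemma cross-check).

-1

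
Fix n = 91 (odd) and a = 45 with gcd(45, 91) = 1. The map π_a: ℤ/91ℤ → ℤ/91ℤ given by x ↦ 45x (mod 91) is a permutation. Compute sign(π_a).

Orbit of 74 under x↦45x: [74, 54, 64, 59, 16, 83, 4]… (length divides ord_91(45)).
Cycle lengths of π_45 on ℤ/91ℤ: [12, 12, 12, 12, 12, 12, 12, 6, 1]; 9 cycles in total.
sign(π) = (−1)^{n − #cycles} = (−1)^{91−9} = (−1)^82 = +1.
Check: (45/91) = +1 by Zolotarev.

+1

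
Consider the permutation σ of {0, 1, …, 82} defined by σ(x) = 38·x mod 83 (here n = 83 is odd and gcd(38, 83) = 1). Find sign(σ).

+1

Start at x=59: 59 → 1 → 38 → 33 → 9 → 10 → 48 → … (one orbit).
π_38 has 3 disjoint cycles with lengths [41, 41, 1] on {0,…,82}.
n − c = 83 − 3 = 80; sign = (−1)^80 = +1.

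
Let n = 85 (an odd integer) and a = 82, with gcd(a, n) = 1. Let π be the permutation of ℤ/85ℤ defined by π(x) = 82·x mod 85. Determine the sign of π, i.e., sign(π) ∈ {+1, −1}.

+1

Orbit of 82 under x↦82x: [82, 9, 58, 81, 12, 49, 23]… (length divides ord_85(82)).
7 cycles of lengths [16, 16, 16, 16, 16, 4, 1].
85 − 7 = 78 transpositions; sign(π) = (−1)^78 = +1.
Zolotarev: (82|85) = +1, matching the cycle-count sign.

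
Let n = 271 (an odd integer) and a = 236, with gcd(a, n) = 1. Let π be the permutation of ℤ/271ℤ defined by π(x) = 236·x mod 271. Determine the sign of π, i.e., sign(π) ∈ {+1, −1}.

Trace 98: π^k(98) = [98, 93, 268, 105, 119, 171, 248] for k=0..6.
Cycle lengths of π_236 on ℤ/271ℤ: [90, 90, 90, 1]; 4 cycles in total.
Σ(ℓ_i−1) = 271−4 = 267; sign = (−1)^267 = -1.
Zolotarev: (236|271) = -1, matching the cycle-count sign.

-1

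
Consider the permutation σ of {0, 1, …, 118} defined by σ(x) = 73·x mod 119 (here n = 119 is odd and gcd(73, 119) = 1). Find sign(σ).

+1

Start at x=50: 50 → 80 → 9 → 62 → 4 → 54 → 15 → … (one orbit).
π_73 has 5 disjoint cycles with lengths [48, 48, 16, 6, 1] on {0,…,118}.
5 cycles on 119: each ℓ→(−1)^(ℓ−1), product (−1)^114 = +1.
Via Zolotarev, sign(π_{73}) = (73|119) = +1.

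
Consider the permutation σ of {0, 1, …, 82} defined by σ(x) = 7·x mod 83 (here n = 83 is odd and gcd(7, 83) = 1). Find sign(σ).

Start at x=40: 40 → 31 → 51 → 25 → 9 → 63 → 26 → … (one orbit).
Decompose π into cycles: lengths [41, 41, 1] (3 cycles, including the fixed point 0).
Σ(ℓ_i−1) = 83−3 = 80; sign = (−1)^80 = +1.

+1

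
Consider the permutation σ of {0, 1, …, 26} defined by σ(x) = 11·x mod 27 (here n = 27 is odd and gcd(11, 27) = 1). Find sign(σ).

Orbit of 20 under x↦11x: [20, 4, 17, 25, 5, 1, 11]… (length divides ord_27(11)).
π_11 has 4 disjoint cycles with lengths [18, 6, 2, 1] on {0,…,26}.
4 cycles on 27: each ℓ→(−1)^(ℓ−1), product (−1)^23 = -1.
Check: (11/27) = -1 by Zolotarev.

-1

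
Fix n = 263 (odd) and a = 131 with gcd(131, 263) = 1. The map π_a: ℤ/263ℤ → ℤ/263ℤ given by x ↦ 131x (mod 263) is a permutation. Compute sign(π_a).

Orbit of 164 under x↦131x: [164, 181, 41, 111, 76, 225, 19]… (length divides ord_263(131)).
The orbit structure of x ↦ 131x mod 263: 2 orbits of sizes [262, 1].
Σ(ℓ_i−1) = 263−2 = 261; sign = (−1)^261 = -1.
The Jacobi symbol (131|263) = -1 (Zolotarev) agrees.

-1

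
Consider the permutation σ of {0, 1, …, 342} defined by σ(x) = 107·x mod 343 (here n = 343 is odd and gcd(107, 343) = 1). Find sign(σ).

+1

Trace 302: π^k(302) = [302, 72, 158, 99, 303, 179, 288] for k=0..6.
Decompose π into cycles: lengths [147, 147, 21, 21, 3, 3, 1] (7 cycles, including the fixed point 0).
sign(π) = (−1)^{n − #cycles} = (−1)^{343−7} = (−1)^336 = +1.
The Jacobi symbol (107|343) = +1 (Zolotarev) agrees.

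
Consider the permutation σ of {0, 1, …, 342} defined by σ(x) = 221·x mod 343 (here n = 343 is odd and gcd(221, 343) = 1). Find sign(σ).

Trace 302: π^k(302) = [302, 200, 296, 246, 172, 282, 239] for k=0..6.
Cycle lengths of π_221 on ℤ/343ℤ: [147, 147, 21, 21, 3, 3, 1]; 7 cycles in total.
343 − 7 = 336 transpositions; sign(π) = (−1)^336 = +1.

+1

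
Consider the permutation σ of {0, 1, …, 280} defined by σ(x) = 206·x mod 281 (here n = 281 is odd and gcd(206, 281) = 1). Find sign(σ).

-1

Start at x=131: 131 → 10 → 93 → 50 → 184 → 250 → 77 → … (one orbit).
The orbit structure of x ↦ 206x mod 281: 2 orbits of sizes [280, 1].
With 2 cycles on 281 points, sign = (−1)^{281−2} = -1.
(206|281)_J = -1 (Zolotarev's lemma cross-check).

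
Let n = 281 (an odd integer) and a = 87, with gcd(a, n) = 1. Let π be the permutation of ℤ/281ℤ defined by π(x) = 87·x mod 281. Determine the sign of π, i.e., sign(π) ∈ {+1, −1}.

-1

Start at x=235: 235 → 213 → 266 → 100 → 270 → 167 → 198 → … (one orbit).
π_87 has 2 disjoint cycles with lengths [280, 1] on {0,…,280}.
sign(π) = (−1)^{n − #cycles} = (−1)^{281−2} = (−1)^279 = -1.
(87|281)_J = -1 (Zolotarev's lemma cross-check).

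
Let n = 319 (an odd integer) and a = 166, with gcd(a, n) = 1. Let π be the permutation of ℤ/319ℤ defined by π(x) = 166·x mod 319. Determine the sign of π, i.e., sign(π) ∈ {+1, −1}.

-1

Start at x=243: 243 → 144 → 298 → 23 → 309 → 254 → 56 → … (one orbit).
π_166 has 22 disjoint cycles with lengths [28, 28, 28, 28, 28, 28, 28, 28, 28, 28, 28, 1, 1, 1, 1, 1, 1, 1, 1, 1, 1, 1] on {0,…,318}.
22 cycles on 319: each ℓ→(−1)^(ℓ−1), product (−1)^297 = -1.
Via Zolotarev, sign(π_{166}) = (166|319) = -1.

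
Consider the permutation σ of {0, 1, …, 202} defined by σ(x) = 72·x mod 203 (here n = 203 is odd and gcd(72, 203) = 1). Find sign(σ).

Trace 130: π^k(130) = [130, 22, 163, 165, 106, 121, 186] for k=0..6.
Decompose π into cycles: lengths [84, 84, 28, 3, 3, 1] (6 cycles, including the fixed point 0).
sign(π) = (−1)^{n − #cycles} = (−1)^{203−6} = (−1)^197 = -1.
Via Zolotarev, sign(π_{72}) = (72|203) = -1.

-1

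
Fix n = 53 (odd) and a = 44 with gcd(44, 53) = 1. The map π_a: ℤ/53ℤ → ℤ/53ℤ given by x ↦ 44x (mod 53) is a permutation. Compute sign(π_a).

Start at x=42: 42 → 46 → 10 → 16 → 15 → 24 → 49 → … (one orbit).
Decompose π into cycles: lengths [13, 13, 13, 13, 1] (5 cycles, including the fixed point 0).
sign(π) = (−1)^{n − #cycles} = (−1)^{53−5} = (−1)^48 = +1.
Zolotarev: (44|53) = +1, matching the cycle-count sign.

+1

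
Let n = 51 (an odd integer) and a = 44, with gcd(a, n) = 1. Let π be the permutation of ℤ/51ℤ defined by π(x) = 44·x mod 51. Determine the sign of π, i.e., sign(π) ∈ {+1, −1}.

+1

Trace 41: π^k(41) = [41, 19, 20, 13, 11, 25, 29] for k=0..6.
Decompose π into cycles: lengths [16, 16, 16, 2, 1] (5 cycles, including the fixed point 0).
sign(π) = (−1)^{n − #cycles} = (−1)^{51−5} = (−1)^46 = +1.
The Jacobi symbol (44|51) = +1 (Zolotarev) agrees.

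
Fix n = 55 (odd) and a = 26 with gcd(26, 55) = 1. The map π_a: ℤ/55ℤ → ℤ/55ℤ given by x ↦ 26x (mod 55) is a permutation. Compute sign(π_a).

Trace 26: π^k(26) = [26, 16, 31, 36, 1] for k=0..4.
Decompose π into cycles: lengths [5, 5, 5, 5, 5, 5, 5, 5, 5, 5, 1, 1, 1, 1, 1] (15 cycles, including the fixed point 0).
Σ(ℓ_i−1) = 55−15 = 40; sign = (−1)^40 = +1.

+1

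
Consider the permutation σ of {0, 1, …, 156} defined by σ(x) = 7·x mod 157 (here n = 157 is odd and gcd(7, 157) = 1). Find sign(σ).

-1

Trace 67: π^k(67) = [67, 155, 143, 59, 99, 65, 141] for k=0..6.
Cycle type of π: 52×3 + 1; total 4 cycles.
With 4 cycles on 157 points, sign = (−1)^{157−4} = -1.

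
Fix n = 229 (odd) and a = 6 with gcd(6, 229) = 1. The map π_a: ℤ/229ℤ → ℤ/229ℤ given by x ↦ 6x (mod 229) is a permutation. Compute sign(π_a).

-1

Trace 8: π^k(8) = [8, 48, 59, 125, 63, 149, 207] for k=0..6.
Decompose π into cycles: lengths [228, 1] (2 cycles, including the fixed point 0).
With 2 cycles on 229 points, sign = (−1)^{229−2} = -1.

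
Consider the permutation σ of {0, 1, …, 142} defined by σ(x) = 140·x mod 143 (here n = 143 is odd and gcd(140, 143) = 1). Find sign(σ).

Trace 95: π^k(95) = [95, 1, 140, 9, 116, 81, 43] for k=0..6.
π_140 has 8 disjoint cycles with lengths [30, 30, 30, 30, 10, 6, 6, 1] on {0,…,142}.
Σ(ℓ_i−1) = 143−8 = 135; sign = (−1)^135 = -1.
The Jacobi symbol (140|143) = -1 (Zolotarev) agrees.

-1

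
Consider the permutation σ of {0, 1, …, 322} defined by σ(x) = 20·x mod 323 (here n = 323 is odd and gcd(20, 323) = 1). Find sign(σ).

-1

Start at x=115: 115 → 39 → 134 → 96 → 305 → 286 → 229 → … (one orbit).
π_20 has 38 disjoint cycles with lengths [16, 16, 16, 16, 16, 16, 16, 16, 16, 16, 16, 16, 16, 16, 16, 16, 16, 16, 16, 1, 1, 1, 1, 1, 1, 1, 1, 1, 1, 1, 1, 1, 1, 1, 1, 1, 1, 1] on {0,…,322}.
323 − 38 = 285 transpositions; sign(π) = (−1)^285 = -1.
(20|323)_J = -1 (Zolotarev's lemma cross-check).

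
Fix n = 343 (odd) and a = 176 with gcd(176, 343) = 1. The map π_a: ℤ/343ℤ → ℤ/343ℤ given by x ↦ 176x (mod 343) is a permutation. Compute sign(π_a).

Trace 302: π^k(302) = [302, 330, 113, 337, 316, 50, 225] for k=0..6.
Decompose π into cycles: lengths [49, 49, 49, 49, 49, 49, 7, 7, 7, 7, 7, 7, 1, 1, 1, 1, 1, 1, 1] (19 cycles, including the fixed point 0).
n − c = 343 − 19 = 324; sign = (−1)^324 = +1.
Zolotarev: (176|343) = +1, matching the cycle-count sign.

+1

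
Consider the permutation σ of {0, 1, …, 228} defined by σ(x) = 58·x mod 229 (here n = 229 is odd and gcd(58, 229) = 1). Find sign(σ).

Start at x=56: 56 → 42 → 146 → 224 → 168 → 126 → 209 → … (one orbit).
3 cycles of lengths [114, 114, 1].
229 − 3 = 226 transpositions; sign(π) = (−1)^226 = +1.

+1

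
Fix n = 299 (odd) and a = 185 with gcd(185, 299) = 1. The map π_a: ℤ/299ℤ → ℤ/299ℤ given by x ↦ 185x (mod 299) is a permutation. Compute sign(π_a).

Start at x=1: 1 → 185 → 139 → 1 (one orbit).
π_185 has 115 disjoint cycles with lengths [3, 3, 3, 3, 3, 3, 3, 3, 3, 3, 3, 3, 3, 3, 3, 3, 3, 3, 3, 3, 3, 3, 3, 3, 3, 3, 3, 3, 3, 3, 3, 3, 3, 3, 3, 3, 3, 3, 3, 3, 3, 3, 3, 3, 3, 3, 3, 3, 3, 3, 3, 3, 3, 3, 3, 3, 3, 3, 3, 3, 3, 3, 3, 3, 3, 3, 3, 3, 3, 3, 3, 3, 3, 3, 3, 3, 3, 3, 3, 3, 3, 3, 3, 3, 3, 3, 3, 3, 3, 3, 3, 3, 1, 1, 1, 1, 1, 1, 1, 1, 1, 1, 1, 1, 1, 1, 1, 1, 1, 1, 1, 1, 1, 1, 1] on {0,…,298}.
With 115 cycles on 299 points, sign = (−1)^{299−115} = +1.
Via Zolotarev, sign(π_{185}) = (185|299) = +1.

+1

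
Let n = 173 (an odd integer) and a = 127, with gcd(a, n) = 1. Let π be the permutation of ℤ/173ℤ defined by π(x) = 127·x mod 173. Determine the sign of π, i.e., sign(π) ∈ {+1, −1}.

Trace 22: π^k(22) = [22, 26, 15, 2, 81, 80, 126] for k=0..6.
Cycle type of π: 172 + 1; total 2 cycles.
173 − 2 = 171 transpositions; sign(π) = (−1)^171 = -1.
Check: (127/173) = -1 by Zolotarev.

-1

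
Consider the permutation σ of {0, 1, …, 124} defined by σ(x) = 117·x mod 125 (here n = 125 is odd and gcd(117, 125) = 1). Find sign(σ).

-1

Start at x=38: 38 → 71 → 57 → 44 → 23 → 66 → 97 → … (one orbit).
π_117 has 4 disjoint cycles with lengths [100, 20, 4, 1] on {0,…,124}.
125 − 4 = 121 transpositions; sign(π) = (−1)^121 = -1.
Check: (117/125) = -1 by Zolotarev.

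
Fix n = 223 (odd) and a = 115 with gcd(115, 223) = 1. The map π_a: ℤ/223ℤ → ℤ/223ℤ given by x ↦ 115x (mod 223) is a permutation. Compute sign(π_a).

+1

Trace 66: π^k(66) = [66, 8, 28, 98, 120, 197, 132] for k=0..6.
Cycle type of π: 37×6 + 1; total 7 cycles.
n − c = 223 − 7 = 216; sign = (−1)^216 = +1.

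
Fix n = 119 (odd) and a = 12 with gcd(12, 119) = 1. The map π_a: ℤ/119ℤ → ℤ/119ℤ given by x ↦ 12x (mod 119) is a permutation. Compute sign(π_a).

Orbit of 106 under x↦12x: [106, 82, 32, 27, 86, 80, 8]… (length divides ord_119(12)).
Cycle type of π: 48×2 + 16 + 6 + 1; total 5 cycles.
5 cycles on 119: each ℓ→(−1)^(ℓ−1), product (−1)^114 = +1.
Check: (12/119) = +1 by Zolotarev.

+1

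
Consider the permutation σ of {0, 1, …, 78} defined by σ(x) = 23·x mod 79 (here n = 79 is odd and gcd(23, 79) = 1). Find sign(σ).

+1

Trace 23: π^k(23) = [23, 55, 1] for k=0..2.
π_23 has 27 disjoint cycles with lengths [3, 3, 3, 3, 3, 3, 3, 3, 3, 3, 3, 3, 3, 3, 3, 3, 3, 3, 3, 3, 3, 3, 3, 3, 3, 3, 1] on {0,…,78}.
79 − 27 = 52 transpositions; sign(π) = (−1)^52 = +1.
(23|79)_J = +1 (Zolotarev's lemma cross-check).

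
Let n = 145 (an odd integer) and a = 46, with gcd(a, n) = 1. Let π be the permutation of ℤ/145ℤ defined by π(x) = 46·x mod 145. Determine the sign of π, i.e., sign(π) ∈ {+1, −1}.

-1

Orbit of 86 under x↦46x: [86, 41, 1, 46]… (length divides ord_145(46)).
40 cycles of lengths [4, 4, 4, 4, 4, 4, 4, 4, 4, 4, 4, 4, 4, 4, 4, 4, 4, 4, 4, 4, 4, 4, 4, 4, 4, 4, 4, 4, 4, 4, 4, 4, 4, 4, 4, 1, 1, 1, 1, 1].
With 40 cycles on 145 points, sign = (−1)^{145−40} = -1.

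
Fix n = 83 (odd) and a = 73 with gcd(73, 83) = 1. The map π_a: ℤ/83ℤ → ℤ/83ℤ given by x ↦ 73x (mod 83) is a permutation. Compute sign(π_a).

-1

Start at x=24: 24 → 9 → 76 → 70 → 47 → 28 → 52 → … (one orbit).
Cycle type of π: 82 + 1; total 2 cycles.
2 cycles on 83: each ℓ→(−1)^(ℓ−1), product (−1)^81 = -1.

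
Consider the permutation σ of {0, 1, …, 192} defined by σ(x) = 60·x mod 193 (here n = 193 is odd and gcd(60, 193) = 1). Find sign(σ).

-1

Start at x=24: 24 → 89 → 129 → 20 → 42 → 11 → 81 → … (one orbit).
Cycle type of π: 64×3 + 1; total 4 cycles.
193 − 4 = 189 transpositions; sign(π) = (−1)^189 = -1.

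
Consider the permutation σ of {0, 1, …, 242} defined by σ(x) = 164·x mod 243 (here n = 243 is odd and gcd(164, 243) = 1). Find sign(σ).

Orbit of 239 under x↦164x: [239, 73, 65, 211, 98, 34, 230]… (length divides ord_243(164)).
Cycle type of π: 162 + 54 + 18 + 6 + 2 + 1; total 6 cycles.
With 6 cycles on 243 points, sign = (−1)^{243−6} = -1.
The Jacobi symbol (164|243) = -1 (Zolotarev) agrees.

-1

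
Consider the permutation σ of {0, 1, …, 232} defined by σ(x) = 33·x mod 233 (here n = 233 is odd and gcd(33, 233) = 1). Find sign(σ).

Start at x=170: 170 → 18 → 128 → 30 → 58 → 50 → 19 → … (one orbit).
π_33 has 3 disjoint cycles with lengths [116, 116, 1] on {0,…,232}.
Σ(ℓ_i−1) = 233−3 = 230; sign = (−1)^230 = +1.

+1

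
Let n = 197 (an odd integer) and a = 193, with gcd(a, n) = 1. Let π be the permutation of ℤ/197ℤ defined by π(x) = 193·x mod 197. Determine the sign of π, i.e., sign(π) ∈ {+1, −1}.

Start at x=60: 60 → 154 → 172 → 100 → 191 → 24 → 101 → … (one orbit).
The orbit structure of x ↦ 193x mod 197: 5 orbits of sizes [49, 49, 49, 49, 1].
197 − 5 = 192 transpositions; sign(π) = (−1)^192 = +1.

+1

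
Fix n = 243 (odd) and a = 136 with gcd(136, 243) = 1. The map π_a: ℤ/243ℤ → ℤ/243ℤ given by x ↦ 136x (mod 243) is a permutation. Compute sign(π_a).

Start at x=217: 217 → 109 → 1 → 136 → 28 → 163 → 55 → … (one orbit).
63 cycles of lengths [9, 9, 9, 9, 9, 9, 9, 9, 9, 9, 9, 9, 9, 9, 9, 9, 9, 9, 3, 3, 3, 3, 3, 3, 3, 3, 3, 3, 3, 3, 3, 3, 3, 3, 3, 3, 1, 1, 1, 1, 1, 1, 1, 1, 1, 1, 1, 1, 1, 1, 1, 1, 1, 1, 1, 1, 1, 1, 1, 1, 1, 1, 1].
243 − 63 = 180 transpositions; sign(π) = (−1)^180 = +1.

+1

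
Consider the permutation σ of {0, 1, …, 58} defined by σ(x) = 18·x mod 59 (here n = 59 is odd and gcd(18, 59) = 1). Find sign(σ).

Orbit of 34 under x↦18x: [34, 22, 42, 48, 38, 35, 40]… (length divides ord_59(18)).
Cycle type of π: 58 + 1; total 2 cycles.
2 cycles on 59: each ℓ→(−1)^(ℓ−1), product (−1)^57 = -1.
Zolotarev: (18|59) = -1, matching the cycle-count sign.

-1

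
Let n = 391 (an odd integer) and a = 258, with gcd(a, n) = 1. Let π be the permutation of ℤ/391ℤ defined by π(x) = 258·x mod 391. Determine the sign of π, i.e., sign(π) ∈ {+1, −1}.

Start at x=296: 296 → 123 → 63 → 223 → 57 → 239 → 275 → … (one orbit).
Cycle type of π: 176×2 + 22 + 16 + 1; total 5 cycles.
Σ(ℓ_i−1) = 391−5 = 386; sign = (−1)^386 = +1.

+1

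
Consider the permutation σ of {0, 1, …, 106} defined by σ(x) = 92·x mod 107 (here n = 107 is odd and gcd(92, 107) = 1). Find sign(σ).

+1

Start at x=36: 36 → 102 → 75 → 52 → 76 → 37 → 87 → … (one orbit).
Cycle lengths of π_92 on ℤ/107ℤ: [53, 53, 1]; 3 cycles in total.
107 − 3 = 104 transpositions; sign(π) = (−1)^104 = +1.
Check: (92/107) = +1 by Zolotarev.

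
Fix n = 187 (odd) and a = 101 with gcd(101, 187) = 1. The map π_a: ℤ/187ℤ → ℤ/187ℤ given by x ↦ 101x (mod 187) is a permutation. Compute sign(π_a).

-1

Orbit of 137 under x↦101x: [137, 186, 86, 84, 69, 50, 1]… (length divides ord_187(101)).
π_101 has 26 disjoint cycles with lengths [10, 10, 10, 10, 10, 10, 10, 10, 10, 10, 10, 10, 10, 10, 10, 10, 10, 2, 2, 2, 2, 2, 2, 2, 2, 1] on {0,…,186}.
n − c = 187 − 26 = 161; sign = (−1)^161 = -1.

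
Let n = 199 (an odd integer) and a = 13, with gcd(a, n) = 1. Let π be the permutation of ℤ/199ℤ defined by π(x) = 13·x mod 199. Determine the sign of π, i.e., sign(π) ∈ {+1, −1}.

+1

Trace 56: π^k(56) = [56, 131, 111, 50, 53, 92, 2] for k=0..6.
Decompose π into cycles: lengths [99, 99, 1] (3 cycles, including the fixed point 0).
Σ(ℓ_i−1) = 199−3 = 196; sign = (−1)^196 = +1.
(13|199)_J = +1 (Zolotarev's lemma cross-check).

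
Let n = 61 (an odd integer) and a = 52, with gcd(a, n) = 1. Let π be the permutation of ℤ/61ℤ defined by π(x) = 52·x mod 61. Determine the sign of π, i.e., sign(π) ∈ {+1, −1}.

Trace 20: π^k(20) = [20, 3, 34, 60, 9, 41, 58] for k=0..6.
π_52 has 7 disjoint cycles with lengths [10, 10, 10, 10, 10, 10, 1] on {0,…,60}.
With 7 cycles on 61 points, sign = (−1)^{61−7} = +1.
Check: (52/61) = +1 by Zolotarev.

+1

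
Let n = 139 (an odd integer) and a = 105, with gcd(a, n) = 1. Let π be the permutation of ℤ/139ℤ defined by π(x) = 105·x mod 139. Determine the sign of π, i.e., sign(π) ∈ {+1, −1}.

-1

Orbit of 112 under x↦105x: [112, 84, 63, 82, 131, 133, 65]… (length divides ord_139(105)).
Cycle type of π: 46×3 + 1; total 4 cycles.
With 4 cycles on 139 points, sign = (−1)^{139−4} = -1.
(105|139)_J = -1 (Zolotarev's lemma cross-check).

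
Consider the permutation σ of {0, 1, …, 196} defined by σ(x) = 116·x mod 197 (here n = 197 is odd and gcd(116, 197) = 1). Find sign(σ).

Start at x=188: 188 → 138 → 51 → 6 → 105 → 163 → 193 → … (one orbit).
Decompose π into cycles: lengths [98, 98, 1] (3 cycles, including the fixed point 0).
Σ(ℓ_i−1) = 197−3 = 194; sign = (−1)^194 = +1.

+1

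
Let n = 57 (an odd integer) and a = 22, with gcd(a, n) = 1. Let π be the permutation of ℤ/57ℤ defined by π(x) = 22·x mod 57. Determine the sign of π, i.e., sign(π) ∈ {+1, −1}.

Trace 10: π^k(10) = [10, 49, 52, 4, 31, 55, 13] for k=0..6.
Cycle type of π: 18×3 + 1×3; total 6 cycles.
57 − 6 = 51 transpositions; sign(π) = (−1)^51 = -1.

-1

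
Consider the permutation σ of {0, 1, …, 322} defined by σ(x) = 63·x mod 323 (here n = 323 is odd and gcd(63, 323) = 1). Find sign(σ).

Orbit of 158 under x↦63x: [158, 264, 159, 4, 252, 49, 180]… (length divides ord_323(63)).
Cycle lengths of π_63 on ℤ/323ℤ: [144, 144, 16, 9, 9, 1]; 6 cycles in total.
323 − 6 = 317 transpositions; sign(π) = (−1)^317 = -1.
Check: (63/323) = -1 by Zolotarev.

-1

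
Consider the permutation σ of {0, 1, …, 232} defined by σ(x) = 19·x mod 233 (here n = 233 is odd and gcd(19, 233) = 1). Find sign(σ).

+1

Orbit of 175 under x↦19x: [175, 63, 32, 142, 135, 2, 38]… (length divides ord_233(19)).
Cycle lengths of π_19 on ℤ/233ℤ: [29, 29, 29, 29, 29, 29, 29, 29, 1]; 9 cycles in total.
9 cycles on 233: each ℓ→(−1)^(ℓ−1), product (−1)^224 = +1.
The Jacobi symbol (19|233) = +1 (Zolotarev) agrees.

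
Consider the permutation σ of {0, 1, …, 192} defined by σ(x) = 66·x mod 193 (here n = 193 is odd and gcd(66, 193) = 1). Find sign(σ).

Trace 48: π^k(48) = [48, 80, 69, 115, 63, 105, 175] for k=0..6.
Cycle type of π: 192 + 1; total 2 cycles.
2 cycles on 193: each ℓ→(−1)^(ℓ−1), product (−1)^191 = -1.

-1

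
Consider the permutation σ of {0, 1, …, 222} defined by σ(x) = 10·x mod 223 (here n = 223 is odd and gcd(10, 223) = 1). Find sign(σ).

-1

Trace 201: π^k(201) = [201, 3, 30, 77, 101, 118, 65] for k=0..6.
2 cycles of lengths [222, 1].
With 2 cycles on 223 points, sign = (−1)^{223−2} = -1.
The Jacobi symbol (10|223) = -1 (Zolotarev) agrees.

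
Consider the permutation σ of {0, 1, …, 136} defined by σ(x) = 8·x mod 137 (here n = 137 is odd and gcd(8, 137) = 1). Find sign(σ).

Start at x=44: 44 → 78 → 76 → 60 → 69 → 4 → 32 → … (one orbit).
Cycle type of π: 68×2 + 1; total 3 cycles.
137 − 3 = 134 transpositions; sign(π) = (−1)^134 = +1.
Via Zolotarev, sign(π_{8}) = (8|137) = +1.

+1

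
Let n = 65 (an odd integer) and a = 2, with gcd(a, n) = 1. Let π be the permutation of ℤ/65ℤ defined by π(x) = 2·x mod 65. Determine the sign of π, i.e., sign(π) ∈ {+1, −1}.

+1

Orbit of 33 under x↦2x: [33, 1, 2, 4, 8, 16, 32]… (length divides ord_65(2)).
π_2 has 7 disjoint cycles with lengths [12, 12, 12, 12, 12, 4, 1] on {0,…,64}.
Σ(ℓ_i−1) = 65−7 = 58; sign = (−1)^58 = +1.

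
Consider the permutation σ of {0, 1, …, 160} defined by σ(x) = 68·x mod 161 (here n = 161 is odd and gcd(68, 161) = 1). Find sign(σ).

Orbit of 116 under x↦68x: [116, 160, 93, 45, 1, 68]… (length divides ord_161(68)).
Decompose π into cycles: lengths [6, 6, 6, 6, 6, 6, 6, 6, 6, 6, 6, 6, 6, 6, 6, 6, 6, 6, 6, 6, 6, 6, 6, 2, 2, 2, 2, 2, 2, 2, 2, 2, 2, 2, 1] (35 cycles, including the fixed point 0).
n − c = 161 − 35 = 126; sign = (−1)^126 = +1.
Check: (68/161) = +1 by Zolotarev.

+1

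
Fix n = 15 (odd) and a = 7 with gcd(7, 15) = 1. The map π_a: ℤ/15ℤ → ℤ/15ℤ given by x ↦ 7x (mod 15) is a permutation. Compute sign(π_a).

Orbit of 4 under x↦7x: [4, 13, 1, 7]… (length divides ord_15(7)).
π_7 has 6 disjoint cycles with lengths [4, 4, 4, 1, 1, 1] on {0,…,14}.
Σ(ℓ_i−1) = 15−6 = 9; sign = (−1)^9 = -1.

-1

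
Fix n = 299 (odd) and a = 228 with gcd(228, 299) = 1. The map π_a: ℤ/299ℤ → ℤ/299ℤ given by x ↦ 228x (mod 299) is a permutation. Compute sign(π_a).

+1

Trace 75: π^k(75) = [75, 57, 139, 297, 142, 84, 16] for k=0..6.
π_228 has 5 disjoint cycles with lengths [132, 132, 22, 12, 1] on {0,…,298}.
299 − 5 = 294 transpositions; sign(π) = (−1)^294 = +1.
Zolotarev: (228|299) = +1, matching the cycle-count sign.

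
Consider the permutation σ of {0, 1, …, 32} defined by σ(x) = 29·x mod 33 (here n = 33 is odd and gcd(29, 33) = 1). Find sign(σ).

+1

Start at x=31: 31 → 8 → 1 → 29 → 16 → 2 → 25 → … (one orbit).
π_29 has 5 disjoint cycles with lengths [10, 10, 10, 2, 1] on {0,…,32}.
33 − 5 = 28 transpositions; sign(π) = (−1)^28 = +1.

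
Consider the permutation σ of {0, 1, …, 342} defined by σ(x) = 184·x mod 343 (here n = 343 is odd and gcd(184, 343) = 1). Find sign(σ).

Start at x=281: 281 → 254 → 88 → 71 → 30 → 32 → 57 → … (one orbit).
Cycle lengths of π_184 on ℤ/343ℤ: [147, 147, 21, 21, 3, 3, 1]; 7 cycles in total.
n − c = 343 − 7 = 336; sign = (−1)^336 = +1.

+1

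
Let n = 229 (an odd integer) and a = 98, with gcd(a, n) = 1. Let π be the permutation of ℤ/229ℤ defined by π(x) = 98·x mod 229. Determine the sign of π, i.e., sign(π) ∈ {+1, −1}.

-1

Trace 178: π^k(178) = [178, 40, 27, 127, 80, 54, 25] for k=0..6.
Cycle type of π: 228 + 1; total 2 cycles.
Σ(ℓ_i−1) = 229−2 = 227; sign = (−1)^227 = -1.
(98|229)_J = -1 (Zolotarev's lemma cross-check).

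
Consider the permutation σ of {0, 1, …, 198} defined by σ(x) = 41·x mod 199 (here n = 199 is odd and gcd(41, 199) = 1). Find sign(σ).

-1

Trace 161: π^k(161) = [161, 34, 1, 41, 89, 67, 160] for k=0..6.
π_41 has 2 disjoint cycles with lengths [198, 1] on {0,…,198}.
Σ(ℓ_i−1) = 199−2 = 197; sign = (−1)^197 = -1.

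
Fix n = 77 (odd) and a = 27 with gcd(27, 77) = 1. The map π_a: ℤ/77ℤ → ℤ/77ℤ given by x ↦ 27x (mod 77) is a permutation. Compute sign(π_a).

-1

Start at x=27: 27 → 36 → 48 → 64 → 34 → 71 → 69 → … (one orbit).
Cycle lengths of π_27 on ℤ/77ℤ: [10, 10, 10, 10, 10, 10, 5, 5, 2, 2, 2, 1]; 12 cycles in total.
Σ(ℓ_i−1) = 77−12 = 65; sign = (−1)^65 = -1.
Check: (27/77) = -1 by Zolotarev.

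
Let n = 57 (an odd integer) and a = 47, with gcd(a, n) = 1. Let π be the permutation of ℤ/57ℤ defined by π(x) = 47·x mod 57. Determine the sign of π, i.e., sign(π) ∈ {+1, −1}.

-1

Trace 47: π^k(47) = [47, 43, 26, 25, 35, 49, 23] for k=0..6.
6 cycles of lengths [18, 18, 9, 9, 2, 1].
Σ(ℓ_i−1) = 57−6 = 51; sign = (−1)^51 = -1.
The Jacobi symbol (47|57) = -1 (Zolotarev) agrees.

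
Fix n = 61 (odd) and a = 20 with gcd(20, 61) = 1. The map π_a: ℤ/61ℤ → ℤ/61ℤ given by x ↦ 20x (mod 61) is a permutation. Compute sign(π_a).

Orbit of 1 under x↦20x: [1, 20, 34, 9, 58]… (length divides ord_61(20)).
13 cycles of lengths [5, 5, 5, 5, 5, 5, 5, 5, 5, 5, 5, 5, 1].
13 cycles on 61: each ℓ→(−1)^(ℓ−1), product (−1)^48 = +1.
Check: (20/61) = +1 by Zolotarev.

+1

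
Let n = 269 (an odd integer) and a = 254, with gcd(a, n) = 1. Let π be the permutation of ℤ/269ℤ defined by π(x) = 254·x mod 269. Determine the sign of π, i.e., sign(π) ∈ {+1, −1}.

Start at x=204: 204 → 168 → 170 → 140 → 52 → 27 → 133 → … (one orbit).
Cycle type of π: 268 + 1; total 2 cycles.
Σ(ℓ_i−1) = 269−2 = 267; sign = (−1)^267 = -1.
Zolotarev: (254|269) = -1, matching the cycle-count sign.

-1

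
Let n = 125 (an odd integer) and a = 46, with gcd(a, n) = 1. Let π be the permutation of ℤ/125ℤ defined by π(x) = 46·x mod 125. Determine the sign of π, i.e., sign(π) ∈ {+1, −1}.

+1

Start at x=106: 106 → 1 → 46 → 116 → 86 → 81 → 101 → … (one orbit).
The orbit structure of x ↦ 46x mod 125: 13 orbits of sizes [25, 25, 25, 25, 5, 5, 5, 5, 1, 1, 1, 1, 1].
n − c = 125 − 13 = 112; sign = (−1)^112 = +1.
Via Zolotarev, sign(π_{46}) = (46|125) = +1.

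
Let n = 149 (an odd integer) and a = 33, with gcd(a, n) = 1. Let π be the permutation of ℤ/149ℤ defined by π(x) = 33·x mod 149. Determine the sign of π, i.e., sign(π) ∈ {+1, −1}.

+1

Start at x=85: 85 → 123 → 36 → 145 → 17 → 114 → 37 → … (one orbit).
π_33 has 5 disjoint cycles with lengths [37, 37, 37, 37, 1] on {0,…,148}.
5 cycles on 149: each ℓ→(−1)^(ℓ−1), product (−1)^144 = +1.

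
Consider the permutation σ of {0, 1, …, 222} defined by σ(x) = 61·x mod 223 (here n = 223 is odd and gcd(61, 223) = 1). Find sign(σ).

Start at x=143: 143 → 26 → 25 → 187 → 34 → 67 → 73 → … (one orbit).
Cycle lengths of π_61 on ℤ/223ℤ: [222, 1]; 2 cycles in total.
223 − 2 = 221 transpositions; sign(π) = (−1)^221 = -1.
Check: (61/223) = -1 by Zolotarev.

-1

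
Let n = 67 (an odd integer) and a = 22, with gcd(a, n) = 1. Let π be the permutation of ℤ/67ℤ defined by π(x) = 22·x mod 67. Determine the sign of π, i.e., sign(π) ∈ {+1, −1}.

Start at x=24: 24 → 59 → 25 → 14 → 40 → 9 → 64 → … (one orbit).
Decompose π into cycles: lengths [11, 11, 11, 11, 11, 11, 1] (7 cycles, including the fixed point 0).
67 − 7 = 60 transpositions; sign(π) = (−1)^60 = +1.
Via Zolotarev, sign(π_{22}) = (22|67) = +1.

+1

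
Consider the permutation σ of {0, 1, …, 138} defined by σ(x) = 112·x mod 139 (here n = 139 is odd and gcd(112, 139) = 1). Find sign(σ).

Trace 63: π^k(63) = [63, 106, 57, 129, 131, 77, 6] for k=0..6.
Cycle type of π: 23×6 + 1; total 7 cycles.
n − c = 139 − 7 = 132; sign = (−1)^132 = +1.
(112|139)_J = +1 (Zolotarev's lemma cross-check).

+1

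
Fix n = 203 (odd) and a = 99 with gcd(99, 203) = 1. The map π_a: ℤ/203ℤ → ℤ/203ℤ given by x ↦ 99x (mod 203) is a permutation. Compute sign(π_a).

Start at x=162: 162 → 1 → 99 → 57 → 162 (one orbit).
56 cycles of lengths [4, 4, 4, 4, 4, 4, 4, 4, 4, 4, 4, 4, 4, 4, 4, 4, 4, 4, 4, 4, 4, 4, 4, 4, 4, 4, 4, 4, 4, 4, 4, 4, 4, 4, 4, 4, 4, 4, 4, 4, 4, 4, 4, 4, 4, 4, 4, 4, 4, 1, 1, 1, 1, 1, 1, 1].
56 cycles on 203: each ℓ→(−1)^(ℓ−1), product (−1)^147 = -1.

-1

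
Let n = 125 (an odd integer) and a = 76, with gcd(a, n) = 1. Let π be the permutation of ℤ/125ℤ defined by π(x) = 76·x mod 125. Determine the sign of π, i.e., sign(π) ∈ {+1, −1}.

+1

Start at x=76: 76 → 26 → 101 → 51 → 1 → 76 (one orbit).
π_76 has 45 disjoint cycles with lengths [5, 5, 5, 5, 5, 5, 5, 5, 5, 5, 5, 5, 5, 5, 5, 5, 5, 5, 5, 5, 1, 1, 1, 1, 1, 1, 1, 1, 1, 1, 1, 1, 1, 1, 1, 1, 1, 1, 1, 1, 1, 1, 1, 1, 1] on {0,…,124}.
sign(π) = (−1)^{n − #cycles} = (−1)^{125−45} = (−1)^80 = +1.
Zolotarev: (76|125) = +1, matching the cycle-count sign.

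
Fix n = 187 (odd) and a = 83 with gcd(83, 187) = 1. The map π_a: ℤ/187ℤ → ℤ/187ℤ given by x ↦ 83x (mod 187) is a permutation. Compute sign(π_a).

Orbit of 16 under x↦83x: [16, 19, 81, 178, 1, 83, 157]… (length divides ord_187(83)).
Cycle type of π: 40×4 + 10 + 8×2 + 1; total 8 cycles.
187 − 8 = 179 transpositions; sign(π) = (−1)^179 = -1.

-1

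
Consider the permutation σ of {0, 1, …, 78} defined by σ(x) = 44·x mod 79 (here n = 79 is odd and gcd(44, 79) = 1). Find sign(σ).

+1

Start at x=73: 73 → 52 → 76 → 26 → 38 → 13 → 19 → … (one orbit).
Decompose π into cycles: lengths [39, 39, 1] (3 cycles, including the fixed point 0).
With 3 cycles on 79 points, sign = (−1)^{79−3} = +1.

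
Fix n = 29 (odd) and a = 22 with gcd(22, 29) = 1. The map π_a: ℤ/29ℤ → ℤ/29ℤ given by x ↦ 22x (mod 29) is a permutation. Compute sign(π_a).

Orbit of 20 under x↦22x: [20, 5, 23, 13, 25, 28, 7]… (length divides ord_29(22)).
Cycle type of π: 14×2 + 1; total 3 cycles.
Σ(ℓ_i−1) = 29−3 = 26; sign = (−1)^26 = +1.
Via Zolotarev, sign(π_{22}) = (22|29) = +1.

+1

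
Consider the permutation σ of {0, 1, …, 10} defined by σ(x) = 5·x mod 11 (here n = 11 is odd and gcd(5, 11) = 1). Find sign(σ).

Start at x=4: 4 → 9 → 1 → 5 → 3 → 4 (one orbit).
The orbit structure of x ↦ 5x mod 11: 3 orbits of sizes [5, 5, 1].
3 cycles on 11: each ℓ→(−1)^(ℓ−1), product (−1)^8 = +1.
(5|11)_J = +1 (Zolotarev's lemma cross-check).

+1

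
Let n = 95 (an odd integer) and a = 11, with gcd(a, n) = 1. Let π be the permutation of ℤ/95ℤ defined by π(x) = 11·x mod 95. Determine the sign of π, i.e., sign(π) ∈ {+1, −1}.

+1

Orbit of 11 under x↦11x: [11, 26, 1]… (length divides ord_95(11)).
Decompose π into cycles: lengths [3, 3, 3, 3, 3, 3, 3, 3, 3, 3, 3, 3, 3, 3, 3, 3, 3, 3, 3, 3, 3, 3, 3, 3, 3, 3, 3, 3, 3, 3, 1, 1, 1, 1, 1] (35 cycles, including the fixed point 0).
sign(π) = (−1)^{n − #cycles} = (−1)^{95−35} = (−1)^60 = +1.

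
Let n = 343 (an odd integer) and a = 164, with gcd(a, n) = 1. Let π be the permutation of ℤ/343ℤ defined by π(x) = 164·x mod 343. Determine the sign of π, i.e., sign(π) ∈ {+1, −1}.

Trace 268: π^k(268) = [268, 48, 326, 299, 330, 269, 212] for k=0..6.
Decompose π into cycles: lengths [294, 42, 6, 1] (4 cycles, including the fixed point 0).
343 − 4 = 339 transpositions; sign(π) = (−1)^339 = -1.
Zolotarev: (164|343) = -1, matching the cycle-count sign.

-1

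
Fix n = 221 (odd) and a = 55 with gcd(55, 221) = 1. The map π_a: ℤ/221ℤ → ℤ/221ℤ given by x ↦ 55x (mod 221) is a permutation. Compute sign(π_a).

Start at x=16: 16 → 217 → 1 → 55 → 152 → 183 → 120 → … (one orbit).
The orbit structure of x ↦ 55x mod 221: 25 orbits of sizes [12, 12, 12, 12, 12, 12, 12, 12, 12, 12, 12, 12, 12, 12, 12, 12, 4, 4, 4, 4, 3, 3, 3, 3, 1].
Σ(ℓ_i−1) = 221−25 = 196; sign = (−1)^196 = +1.
(55|221)_J = +1 (Zolotarev's lemma cross-check).

+1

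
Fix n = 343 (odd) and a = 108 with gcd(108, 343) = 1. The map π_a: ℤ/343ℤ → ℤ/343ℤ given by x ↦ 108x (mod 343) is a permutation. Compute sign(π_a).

-1

Start at x=101: 101 → 275 → 202 → 207 → 61 → 71 → 122 → … (one orbit).
The orbit structure of x ↦ 108x mod 343: 4 orbits of sizes [294, 42, 6, 1].
With 4 cycles on 343 points, sign = (−1)^{343−4} = -1.
Check: (108/343) = -1 by Zolotarev.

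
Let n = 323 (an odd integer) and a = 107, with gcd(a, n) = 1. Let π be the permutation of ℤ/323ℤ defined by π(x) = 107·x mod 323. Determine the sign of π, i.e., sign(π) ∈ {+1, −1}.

+1

Start at x=64: 64 → 65 → 172 → 316 → 220 → 284 → 26 → … (one orbit).
Cycle lengths of π_107 on ℤ/323ℤ: [48, 48, 48, 48, 48, 48, 16, 6, 6, 6, 1]; 11 cycles in total.
Σ(ℓ_i−1) = 323−11 = 312; sign = (−1)^312 = +1.
Via Zolotarev, sign(π_{107}) = (107|323) = +1.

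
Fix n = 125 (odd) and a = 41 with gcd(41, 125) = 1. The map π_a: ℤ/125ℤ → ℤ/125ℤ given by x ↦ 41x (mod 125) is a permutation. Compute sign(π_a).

+1

Orbit of 41 under x↦41x: [41, 56, 46, 11, 76, 116, 6]… (length divides ord_125(41)).
Decompose π into cycles: lengths [25, 25, 25, 25, 5, 5, 5, 5, 1, 1, 1, 1, 1] (13 cycles, including the fixed point 0).
n − c = 125 − 13 = 112; sign = (−1)^112 = +1.
Via Zolotarev, sign(π_{41}) = (41|125) = +1.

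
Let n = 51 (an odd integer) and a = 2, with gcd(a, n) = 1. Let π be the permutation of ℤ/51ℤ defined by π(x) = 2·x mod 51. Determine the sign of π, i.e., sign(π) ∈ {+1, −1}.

-1

Start at x=2: 2 → 4 → 8 → 16 → 32 → 13 → 26 → … (one orbit).
Cycle type of π: 8×6 + 2 + 1; total 8 cycles.
51 − 8 = 43 transpositions; sign(π) = (−1)^43 = -1.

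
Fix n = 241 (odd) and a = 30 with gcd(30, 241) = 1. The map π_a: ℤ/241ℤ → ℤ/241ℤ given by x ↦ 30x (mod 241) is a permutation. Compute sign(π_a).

Orbit of 30 under x↦30x: [30, 177, 8, 240, 211, 64, 233]… (length divides ord_241(30)).
Decompose π into cycles: lengths [8, 8, 8, 8, 8, 8, 8, 8, 8, 8, 8, 8, 8, 8, 8, 8, 8, 8, 8, 8, 8, 8, 8, 8, 8, 8, 8, 8, 8, 8, 1] (31 cycles, including the fixed point 0).
sign(π) = (−1)^{n − #cycles} = (−1)^{241−31} = (−1)^210 = +1.

+1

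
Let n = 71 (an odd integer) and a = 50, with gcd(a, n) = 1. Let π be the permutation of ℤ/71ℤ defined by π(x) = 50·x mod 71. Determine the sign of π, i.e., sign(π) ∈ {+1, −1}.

+1

Start at x=43: 43 → 20 → 6 → 16 → 19 → 27 → 1 → … (one orbit).
Decompose π into cycles: lengths [35, 35, 1] (3 cycles, including the fixed point 0).
sign(π) = (−1)^{n − #cycles} = (−1)^{71−3} = (−1)^68 = +1.
Check: (50/71) = +1 by Zolotarev.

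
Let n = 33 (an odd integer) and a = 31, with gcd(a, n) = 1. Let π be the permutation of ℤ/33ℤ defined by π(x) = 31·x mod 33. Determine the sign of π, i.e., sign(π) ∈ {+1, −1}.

+1

Start at x=1: 1 → 31 → 4 → 25 → 16 → 1 (one orbit).
Cycle lengths of π_31 on ℤ/33ℤ: [5, 5, 5, 5, 5, 5, 1, 1, 1]; 9 cycles in total.
33 − 9 = 24 transpositions; sign(π) = (−1)^24 = +1.
Check: (31/33) = +1 by Zolotarev.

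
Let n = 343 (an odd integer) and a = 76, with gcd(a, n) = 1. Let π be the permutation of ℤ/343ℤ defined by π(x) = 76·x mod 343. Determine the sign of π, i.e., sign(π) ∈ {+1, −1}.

-1

Trace 225: π^k(225) = [225, 293, 316, 6, 113, 13, 302] for k=0..6.
The orbit structure of x ↦ 76x mod 343: 10 orbits of sizes [98, 98, 98, 14, 14, 14, 2, 2, 2, 1].
n − c = 343 − 10 = 333; sign = (−1)^333 = -1.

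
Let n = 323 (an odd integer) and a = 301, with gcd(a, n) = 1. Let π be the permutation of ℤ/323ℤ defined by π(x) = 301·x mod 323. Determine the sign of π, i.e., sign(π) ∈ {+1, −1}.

Orbit of 206 under x↦301x: [206, 313, 220, 5, 213, 159, 55]… (length divides ord_323(301)).
The orbit structure of x ↦ 301x mod 323: 6 orbits of sizes [144, 144, 16, 9, 9, 1].
6 cycles on 323: each ℓ→(−1)^(ℓ−1), product (−1)^317 = -1.
The Jacobi symbol (301|323) = -1 (Zolotarev) agrees.

-1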